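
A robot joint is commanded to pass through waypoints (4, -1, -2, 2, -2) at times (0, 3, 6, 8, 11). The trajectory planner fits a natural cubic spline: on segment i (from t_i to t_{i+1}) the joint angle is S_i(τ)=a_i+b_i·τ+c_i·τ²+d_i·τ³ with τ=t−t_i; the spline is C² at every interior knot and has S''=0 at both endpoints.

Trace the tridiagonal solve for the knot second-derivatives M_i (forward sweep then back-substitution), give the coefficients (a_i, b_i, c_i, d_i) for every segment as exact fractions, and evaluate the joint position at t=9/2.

Δ: Δ0=-5/3, Δ1=-1/3, Δ2=2, Δ3=-4/3
row 1: diag=12, rhs=8; c'=1/4, d'=2/3
row 2: denom=10−3·1/4=37/4; d'=(14−3·2/3)/(37/4)=48/37
row 3: denom=10−2·8/37=354/37; d'=(-20−2·48/37)/(354/37)=-418/177
back: M3=-418/177
back: M2=48/37−8/37·-418/177=320/177
back: M1=2/3−1/4·320/177=38/177
M: M0=0, M1=38/177, M2=320/177, M3=-418/177, M4=0
seg 0: a=4, c=M0/2=0, d=(M1−M0)/(6·3)=19/1593, b=Δ0−h0·(2M0+M1)/6=-314/177
seg 1: a=-1, c=M1/2=19/177, d=(M2−M1)/(6·3)=47/531, b=Δ1−h1·(2M1+M2)/6=-257/177
seg 2: a=-2, c=M2/2=160/177, d=(M3−M2)/(6·2)=-41/118, b=Δ2−h2·(2M2+M3)/6=280/177
seg 3: a=2, c=M3/2=-209/177, d=(M4−M3)/(6·3)=209/1593, b=Δ3−h3·(2M3+M4)/6=182/177
t_q=9/2 → seg 1, τ=3/2; S=-1+-257/177·τ+19/177·τ²+47/531·τ³=-1245/472

  seg 0: a=4 b=-314/177 c=0 d=19/1593
  seg 1: a=-1 b=-257/177 c=19/177 d=47/531
  seg 2: a=-2 b=280/177 c=160/177 d=-41/118
  seg 3: a=2 b=182/177 c=-209/177 d=209/1593
S(9/2) = -1245/472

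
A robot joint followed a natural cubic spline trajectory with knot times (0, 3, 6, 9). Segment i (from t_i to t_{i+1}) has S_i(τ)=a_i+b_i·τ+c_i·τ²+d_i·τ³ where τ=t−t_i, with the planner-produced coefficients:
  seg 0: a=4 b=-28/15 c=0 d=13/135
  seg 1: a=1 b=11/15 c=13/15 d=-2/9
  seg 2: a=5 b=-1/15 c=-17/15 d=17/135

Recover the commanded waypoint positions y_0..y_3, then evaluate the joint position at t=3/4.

y_0 = S_0(0) = a_0 = 4
y_1 = S_1(0) = a_1 = 1
y_2 = S_2(0) = a_2 = 5
y_3 = S_2(3) = -2
t_q=3/4 is in segment 0 (τ=3/4); S_0(τ)=169/64

y_0=4 y_1=1 y_2=5 y_3=-2
S(3/4) = 169/64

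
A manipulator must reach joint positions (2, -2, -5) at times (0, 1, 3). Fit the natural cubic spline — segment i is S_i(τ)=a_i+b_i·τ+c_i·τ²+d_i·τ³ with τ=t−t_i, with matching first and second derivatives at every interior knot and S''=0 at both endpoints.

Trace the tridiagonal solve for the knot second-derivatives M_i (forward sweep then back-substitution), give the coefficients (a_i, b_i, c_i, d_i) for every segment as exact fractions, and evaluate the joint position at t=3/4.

  seg 0: a=2 b=-53/12 c=0 d=5/12
  seg 1: a=-2 b=-19/6 c=5/4 d=-5/24
S(3/4) = -291/256

Δ: Δ0=-4, Δ1=-3/2
row 1: diag=6, rhs=15; c'=1/3, d'=5/2
back: M1=5/2
M: M0=0, M1=5/2, M2=0
seg 0: a=2, c=M0/2=0, d=(M1−M0)/(6·1)=5/12, b=Δ0−h0·(2M0+M1)/6=-53/12
seg 1: a=-2, c=M1/2=5/4, d=(M2−M1)/(6·2)=-5/24, b=Δ1−h1·(2M1+M2)/6=-19/6
t_q=3/4 → seg 0, τ=3/4; S=2+-53/12·τ+0·τ²+5/12·τ³=-291/256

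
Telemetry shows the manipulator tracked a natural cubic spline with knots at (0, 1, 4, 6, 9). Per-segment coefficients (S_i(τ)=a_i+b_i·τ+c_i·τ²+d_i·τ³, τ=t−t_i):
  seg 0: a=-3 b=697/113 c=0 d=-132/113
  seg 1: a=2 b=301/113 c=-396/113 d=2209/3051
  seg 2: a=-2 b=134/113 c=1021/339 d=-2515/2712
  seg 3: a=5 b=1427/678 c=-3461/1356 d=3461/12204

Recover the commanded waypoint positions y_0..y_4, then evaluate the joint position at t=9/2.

y_0 = S_0(0) = a_0 = -3
y_1 = S_1(0) = a_1 = 2
y_2 = S_2(0) = a_2 = -2
y_3 = S_3(0) = a_3 = 5
y_4 = S_3(3) = -4
t_q=9/2 is in segment 2 (τ=1/2); S_2(τ)=-5569/7232

y_0=-3 y_1=2 y_2=-2 y_3=5 y_4=-4
S(9/2) = -5569/7232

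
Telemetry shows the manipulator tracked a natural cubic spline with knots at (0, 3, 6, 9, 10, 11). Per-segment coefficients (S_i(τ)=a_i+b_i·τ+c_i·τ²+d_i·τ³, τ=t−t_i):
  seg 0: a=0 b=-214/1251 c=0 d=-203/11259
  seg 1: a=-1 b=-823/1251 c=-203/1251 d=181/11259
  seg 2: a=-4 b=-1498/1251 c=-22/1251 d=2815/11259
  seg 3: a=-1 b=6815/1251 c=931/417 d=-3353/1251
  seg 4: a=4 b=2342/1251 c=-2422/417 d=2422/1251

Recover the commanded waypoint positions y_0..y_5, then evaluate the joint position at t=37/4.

y_0 = S_0(0) = a_0 = 0
y_1 = S_1(0) = a_1 = -1
y_2 = S_2(0) = a_2 = -4
y_3 = S_3(0) = a_3 = -1
y_4 = S_4(0) = a_4 = 4
y_5 = S_4(1) = 2
t_q=37/4 is in segment 3 (τ=1/4); S_3(τ)=12265/26688

y_0=0 y_1=-1 y_2=-4 y_3=-1 y_4=4 y_5=2
S(37/4) = 12265/26688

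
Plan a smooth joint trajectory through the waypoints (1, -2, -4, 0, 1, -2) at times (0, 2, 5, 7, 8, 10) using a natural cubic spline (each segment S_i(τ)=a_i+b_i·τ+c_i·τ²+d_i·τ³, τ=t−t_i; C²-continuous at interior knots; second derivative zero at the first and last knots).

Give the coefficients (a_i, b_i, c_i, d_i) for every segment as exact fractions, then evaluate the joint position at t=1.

Δ: Δ0=-3/2, Δ1=-2/3, Δ2=2, Δ3=1, Δ4=-3/2
row 1: diag=10, rhs=5; c'=3/10, d'=1/2
row 2: denom=10−3·3/10=91/10; d'=(16−3·1/2)/(91/10)=145/91
row 3: denom=6−2·20/91=506/91; d'=(-6−2·145/91)/(506/91)=-38/23
row 4: denom=6−1·91/506=2945/506; d'=(-15−1·-38/23)/(2945/506)=-6754/2945
back: M4=-6754/2945
back: M3=-38/23−91/506·-6754/2945=-3651/2945
back: M2=145/91−20/91·-3651/2945=1099/589
back: M1=1/2−3/10·1099/589=-176/2945
M: M0=0, M1=-176/2945, M2=1099/589, M3=-3651/2945, M4=-6754/2945, M5=0
seg 0: a=1, c=M0/2=0, d=(M1−M0)/(6·2)=-44/8835, b=Δ0−h0·(2M0+M1)/6=-26153/17670
seg 1: a=-2, c=M1/2=-88/2945, d=(M2−M1)/(6·3)=5671/53010, b=Δ1−h1·(2M1+M2)/6=-27209/17670
seg 2: a=-4, c=M2/2=1099/1178, d=(M3−M2)/(6·2)=-4573/17670, b=Δ2−h2·(2M2+M3)/6=10331/8835
seg 3: a=0, c=M3/2=-3651/5890, d=(M4−M3)/(6·1)=-3103/17670, b=Δ3−h3·(2M3+M4)/6=15863/8835
seg 4: a=1, c=M4/2=-3377/2945, d=(M5−M4)/(6·2)=3377/17670, b=Δ4−h4·(2M4+M5)/6=511/17670
t_q=1 → seg 0, τ=1; S=1+-26153/17670·τ+0·τ²+-44/8835·τ³=-2857/5890

  seg 0: a=1 b=-26153/17670 c=0 d=-44/8835
  seg 1: a=-2 b=-27209/17670 c=-88/2945 d=5671/53010
  seg 2: a=-4 b=10331/8835 c=1099/1178 d=-4573/17670
  seg 3: a=0 b=15863/8835 c=-3651/5890 d=-3103/17670
  seg 4: a=1 b=511/17670 c=-3377/2945 d=3377/17670
S(1) = -2857/5890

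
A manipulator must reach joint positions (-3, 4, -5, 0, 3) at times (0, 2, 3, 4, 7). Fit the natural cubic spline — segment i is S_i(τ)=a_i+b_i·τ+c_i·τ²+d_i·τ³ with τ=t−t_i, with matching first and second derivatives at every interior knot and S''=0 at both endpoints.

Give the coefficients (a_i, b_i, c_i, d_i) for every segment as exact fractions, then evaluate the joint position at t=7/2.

  seg 0: a=-3 b=815/89 c=0 d=-1007/712
  seg 1: a=4 b=-1391/178 c=-3021/356 d=2599/356
  seg 2: a=-5 b=-1027/356 c=1194/89 d=-1969/356
  seg 3: a=0 b=1309/178 c=-1131/356 d=377/1068
S(7/2) = -10765/2848

Δ: Δ0=7/2, Δ1=-9, Δ2=5, Δ3=1
row 1: diag=6, rhs=-75; c'=1/6, d'=-25/2
row 2: denom=4−1·1/6=23/6; d'=(84−1·-25/2)/(23/6)=579/23
row 3: denom=8−1·6/23=178/23; d'=(-24−1·579/23)/(178/23)=-1131/178
back: M3=-1131/178
back: M2=579/23−6/23·-1131/178=2388/89
back: M1=-25/2−1/6·2388/89=-3021/178
M: M0=0, M1=-3021/178, M2=2388/89, M3=-1131/178, M4=0
seg 0: a=-3, c=M0/2=0, d=(M1−M0)/(6·2)=-1007/712, b=Δ0−h0·(2M0+M1)/6=815/89
seg 1: a=4, c=M1/2=-3021/356, d=(M2−M1)/(6·1)=2599/356, b=Δ1−h1·(2M1+M2)/6=-1391/178
seg 2: a=-5, c=M2/2=1194/89, d=(M3−M2)/(6·1)=-1969/356, b=Δ2−h2·(2M2+M3)/6=-1027/356
seg 3: a=0, c=M3/2=-1131/356, d=(M4−M3)/(6·3)=377/1068, b=Δ3−h3·(2M3+M4)/6=1309/178
t_q=7/2 → seg 2, τ=1/2; S=-5+-1027/356·τ+1194/89·τ²+-1969/356·τ³=-10765/2848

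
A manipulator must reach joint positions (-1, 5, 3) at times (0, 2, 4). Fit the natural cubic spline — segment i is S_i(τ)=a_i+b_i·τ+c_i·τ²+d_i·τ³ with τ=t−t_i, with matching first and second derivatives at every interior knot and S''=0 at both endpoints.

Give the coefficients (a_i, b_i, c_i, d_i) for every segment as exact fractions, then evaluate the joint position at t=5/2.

  seg 0: a=-1 b=4 c=0 d=-1/4
  seg 1: a=5 b=1 c=-3/2 d=1/4
S(5/2) = 165/32

Δ: Δ0=3, Δ1=-1
row 1: diag=8, rhs=-24; c'=1/4, d'=-3
back: M1=-3
M: M0=0, M1=-3, M2=0
seg 0: a=-1, c=M0/2=0, d=(M1−M0)/(6·2)=-1/4, b=Δ0−h0·(2M0+M1)/6=4
seg 1: a=5, c=M1/2=-3/2, d=(M2−M1)/(6·2)=1/4, b=Δ1−h1·(2M1+M2)/6=1
t_q=5/2 → seg 1, τ=1/2; S=5+1·τ+-3/2·τ²+1/4·τ³=165/32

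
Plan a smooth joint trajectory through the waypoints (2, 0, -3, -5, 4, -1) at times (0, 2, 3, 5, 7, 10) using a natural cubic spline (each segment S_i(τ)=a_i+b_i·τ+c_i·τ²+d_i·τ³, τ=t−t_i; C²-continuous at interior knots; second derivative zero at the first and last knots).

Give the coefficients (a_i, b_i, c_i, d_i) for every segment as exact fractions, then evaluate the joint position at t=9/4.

Δ: Δ0=-1, Δ1=-3, Δ2=-1, Δ3=9/2, Δ4=-5/3
row 1: diag=6, rhs=-12; c'=1/6, d'=-2
row 2: denom=6−1·1/6=35/6; d'=(12−1·-2)/(35/6)=12/5
row 3: denom=8−2·12/35=256/35; d'=(33−2·12/5)/(256/35)=987/256
row 4: denom=10−2·35/128=605/64; d'=(-37−2·987/256)/(605/64)=-5723/1210
back: M4=-5723/1210
back: M3=987/256−35/128·-5723/1210=623/121
back: M2=12/5−12/35·623/121=384/605
back: M1=-2−1/6·384/605=-1274/605
M: M0=0, M1=-1274/605, M2=384/605, M3=623/121, M4=-5723/1210, M5=0
seg 0: a=2, c=M0/2=0, d=(M1−M0)/(6·2)=-637/3630, b=Δ0−h0·(2M0+M1)/6=-541/1815
seg 1: a=0, c=M1/2=-637/605, d=(M2−M1)/(6·1)=829/1815, b=Δ1−h1·(2M1+M2)/6=-4363/1815
seg 2: a=-3, c=M2/2=192/605, d=(M3−M2)/(6·2)=2731/7260, b=Δ2−h2·(2M2+M3)/6=-518/165
seg 3: a=-5, c=M3/2=623/242, d=(M4−M3)/(6·2)=-11953/14520, b=Δ3−h3·(2M3+M4)/6=4799/1815
seg 4: a=4, c=M4/2=-5723/2420, d=(M5−M4)/(6·3)=5723/21780, b=Δ4−h4·(2M4+M5)/6=11119/3630
t_q=9/4 → seg 1, τ=1/4; S=0+-4363/1815·τ+-637/605·τ²+829/1815·τ³=-25541/38720

  seg 0: a=2 b=-541/1815 c=0 d=-637/3630
  seg 1: a=0 b=-4363/1815 c=-637/605 d=829/1815
  seg 2: a=-3 b=-518/165 c=192/605 d=2731/7260
  seg 3: a=-5 b=4799/1815 c=623/242 d=-11953/14520
  seg 4: a=4 b=11119/3630 c=-5723/2420 d=5723/21780
S(9/4) = -25541/38720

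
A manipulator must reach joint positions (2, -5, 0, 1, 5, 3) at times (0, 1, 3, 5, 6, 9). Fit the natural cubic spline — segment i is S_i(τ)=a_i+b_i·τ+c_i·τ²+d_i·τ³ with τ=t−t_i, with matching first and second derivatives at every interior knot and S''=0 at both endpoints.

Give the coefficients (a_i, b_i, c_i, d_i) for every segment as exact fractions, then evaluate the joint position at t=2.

Δ: Δ0=-7, Δ1=5/2, Δ2=1/2, Δ3=4, Δ4=-2/3
row 1: diag=6, rhs=57; c'=1/3, d'=19/2
row 2: denom=8−2·1/3=22/3; d'=(-12−2·19/2)/(22/3)=-93/22
row 3: denom=6−2·3/11=60/11; d'=(21−2·-93/22)/(60/11)=27/5
row 4: denom=8−1·11/60=469/60; d'=(-28−1·27/5)/(469/60)=-2004/469
back: M4=-2004/469
back: M3=27/5−11/60·-2004/469=2900/469
back: M2=-93/22−3/11·2900/469=-5547/938
back: M1=19/2−1/3·-5547/938=5380/469
M: M0=0, M1=5380/469, M2=-5547/938, M3=2900/469, M4=-2004/469, M5=0
seg 0: a=2, c=M0/2=0, d=(M1−M0)/(6·1)=2690/1407, b=Δ0−h0·(2M0+M1)/6=-12539/1407
seg 1: a=-5, c=M1/2=2690/469, d=(M2−M1)/(6·2)=-16307/11256, b=Δ1−h1·(2M1+M2)/6=-4469/1407
seg 2: a=0, c=M2/2=-5547/1876, d=(M3−M2)/(6·2)=1621/1608, b=Δ2−h2·(2M2+M3)/6=6701/2814
seg 3: a=1, c=M3/2=1450/469, d=(M4−M3)/(6·1)=-2452/1407, b=Δ3−h3·(2M3+M4)/6=3730/1407
seg 4: a=5, c=M4/2=-1002/469, d=(M5−M4)/(6·3)=334/1407, b=Δ4−h4·(2M4+M5)/6=5074/1407
t_q=2 → seg 1, τ=1; S=-5+-4469/1407·τ+2690/469·τ²+-16307/11256·τ³=-14593/3752

  seg 0: a=2 b=-12539/1407 c=0 d=2690/1407
  seg 1: a=-5 b=-4469/1407 c=2690/469 d=-16307/11256
  seg 2: a=0 b=6701/2814 c=-5547/1876 d=1621/1608
  seg 3: a=1 b=3730/1407 c=1450/469 d=-2452/1407
  seg 4: a=5 b=5074/1407 c=-1002/469 d=334/1407
S(2) = -14593/3752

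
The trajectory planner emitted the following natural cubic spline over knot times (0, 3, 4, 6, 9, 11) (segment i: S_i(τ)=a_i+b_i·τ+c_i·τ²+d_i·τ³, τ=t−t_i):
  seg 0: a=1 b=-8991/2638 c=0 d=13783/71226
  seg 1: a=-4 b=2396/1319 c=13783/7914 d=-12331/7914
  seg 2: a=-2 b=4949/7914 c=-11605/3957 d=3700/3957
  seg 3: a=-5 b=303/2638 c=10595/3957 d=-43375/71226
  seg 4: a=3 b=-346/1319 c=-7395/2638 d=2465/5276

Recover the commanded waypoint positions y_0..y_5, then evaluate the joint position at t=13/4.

y_0=1 y_1=-4 y_2=-2 y_3=-5 y_4=3 y_5=-5
S(13/4) = -584389/168832

y_0 = S_0(0) = a_0 = 1
y_1 = S_1(0) = a_1 = -4
y_2 = S_2(0) = a_2 = -2
y_3 = S_3(0) = a_3 = -5
y_4 = S_4(0) = a_4 = 3
y_5 = S_4(2) = -5
t_q=13/4 is in segment 1 (τ=1/4); S_1(τ)=-584389/168832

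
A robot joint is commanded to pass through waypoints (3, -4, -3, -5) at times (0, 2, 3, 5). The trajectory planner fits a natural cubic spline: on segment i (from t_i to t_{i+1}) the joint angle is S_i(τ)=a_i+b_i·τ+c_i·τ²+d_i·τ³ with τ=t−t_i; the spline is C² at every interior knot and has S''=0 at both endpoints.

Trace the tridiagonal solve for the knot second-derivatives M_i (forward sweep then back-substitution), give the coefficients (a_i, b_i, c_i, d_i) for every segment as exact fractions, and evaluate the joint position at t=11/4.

  seg 0: a=3 b=-361/70 c=0 d=29/70
  seg 1: a=-4 b=-13/70 c=87/35 d=-13/10
  seg 2: a=-3 b=31/35 c=-99/70 d=33/140
S(11/4) = -14737/4480

Δ: Δ0=-7/2, Δ1=1, Δ2=-1
row 1: diag=6, rhs=27; c'=1/6, d'=9/2
row 2: denom=6−1·1/6=35/6; d'=(-12−1·9/2)/(35/6)=-99/35
back: M2=-99/35
back: M1=9/2−1/6·-99/35=174/35
M: M0=0, M1=174/35, M2=-99/35, M3=0
seg 0: a=3, c=M0/2=0, d=(M1−M0)/(6·2)=29/70, b=Δ0−h0·(2M0+M1)/6=-361/70
seg 1: a=-4, c=M1/2=87/35, d=(M2−M1)/(6·1)=-13/10, b=Δ1−h1·(2M1+M2)/6=-13/70
seg 2: a=-3, c=M2/2=-99/70, d=(M3−M2)/(6·2)=33/140, b=Δ2−h2·(2M2+M3)/6=31/35
t_q=11/4 → seg 1, τ=3/4; S=-4+-13/70·τ+87/35·τ²+-13/10·τ³=-14737/4480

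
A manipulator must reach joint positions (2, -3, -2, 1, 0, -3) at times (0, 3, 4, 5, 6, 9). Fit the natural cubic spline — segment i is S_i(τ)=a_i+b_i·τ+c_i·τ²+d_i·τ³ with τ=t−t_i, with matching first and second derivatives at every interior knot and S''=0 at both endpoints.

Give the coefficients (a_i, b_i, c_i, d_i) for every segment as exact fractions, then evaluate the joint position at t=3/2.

Δ: Δ0=-5/3, Δ1=1, Δ2=3, Δ3=-1, Δ4=-1
row 1: diag=8, rhs=16; c'=1/8, d'=2
row 2: denom=4−1·1/8=31/8; d'=(12−1·2)/(31/8)=80/31
row 3: denom=4−1·8/31=116/31; d'=(-24−1·80/31)/(116/31)=-206/29
row 4: denom=8−1·31/116=897/116; d'=(0−1·-206/29)/(897/116)=824/897
back: M4=824/897
back: M3=-206/29−31/116·824/897=-6592/897
back: M2=80/31−8/31·-6592/897=4016/897
back: M1=2−1/8·4016/897=1292/897
M: M0=0, M1=1292/897, M2=4016/897, M3=-6592/897, M4=824/897, M5=0
seg 0: a=2, c=M0/2=0, d=(M1−M0)/(6·3)=646/8073, b=Δ0−h0·(2M0+M1)/6=-2141/897
seg 1: a=-3, c=M1/2=646/897, d=(M2−M1)/(6·1)=454/897, b=Δ1−h1·(2M1+M2)/6=-203/897
seg 2: a=-2, c=M2/2=2008/897, d=(M3−M2)/(6·1)=-136/69, b=Δ2−h2·(2M2+M3)/6=817/299
seg 3: a=1, c=M3/2=-3296/897, d=(M4−M3)/(6·1)=412/299, b=Δ3−h3·(2M3+M4)/6=1163/897
seg 4: a=0, c=M4/2=412/897, d=(M5−M4)/(6·3)=-412/8073, b=Δ4−h4·(2M4+M5)/6=-1721/897
t_q=3/2 → seg 0, τ=3/2; S=2+-2141/897·τ+0·τ²+646/8073·τ³=-1567/1196

  seg 0: a=2 b=-2141/897 c=0 d=646/8073
  seg 1: a=-3 b=-203/897 c=646/897 d=454/897
  seg 2: a=-2 b=817/299 c=2008/897 d=-136/69
  seg 3: a=1 b=1163/897 c=-3296/897 d=412/299
  seg 4: a=0 b=-1721/897 c=412/897 d=-412/8073
S(3/2) = -1567/1196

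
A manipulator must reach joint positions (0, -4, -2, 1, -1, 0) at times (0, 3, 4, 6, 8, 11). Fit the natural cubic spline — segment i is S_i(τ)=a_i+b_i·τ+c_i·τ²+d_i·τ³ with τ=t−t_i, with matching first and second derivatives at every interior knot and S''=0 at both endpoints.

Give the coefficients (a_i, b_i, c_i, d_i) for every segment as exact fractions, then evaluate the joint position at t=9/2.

Δ: Δ0=-4/3, Δ1=2, Δ2=3/2, Δ3=-1, Δ4=1/3
row 1: diag=8, rhs=20; c'=1/8, d'=5/2
row 2: denom=6−1·1/8=47/8; d'=(-3−1·5/2)/(47/8)=-44/47
row 3: denom=8−2·16/47=344/47; d'=(-15−2·-44/47)/(344/47)=-617/344
row 4: denom=10−2·47/172=813/86; d'=(8−2·-617/344)/(813/86)=1993/1626
back: M4=1993/1626
back: M3=-617/344−47/172·1993/1626=-3461/1626
back: M2=-44/47−16/47·-3461/1626=-172/813
back: M1=5/2−1/8·-172/813=2054/813
M: M0=0, M1=2054/813, M2=-172/813, M3=-3461/1626, M4=1993/1626, M5=0
seg 0: a=0, c=M0/2=0, d=(M1−M0)/(6·3)=1027/7317, b=Δ0−h0·(2M0+M1)/6=-2111/813
seg 1: a=-4, c=M1/2=1027/813, d=(M2−M1)/(6·1)=-371/813, b=Δ1−h1·(2M1+M2)/6=970/813
seg 2: a=-2, c=M2/2=-86/813, d=(M3−M2)/(6·2)=-1039/6504, b=Δ2−h2·(2M2+M3)/6=637/271
seg 3: a=1, c=M3/2=-3461/3252, d=(M4−M3)/(6·2)=303/1084, b=Δ3−h3·(2M3+M4)/6=17/1626
seg 4: a=-1, c=M4/2=1993/3252, d=(M5−M4)/(6·3)=-1993/29268, b=Δ4−h4·(2M4+M5)/6=-1451/1626
t_q=9/2 → seg 2, τ=1/2; S=-2+637/271·τ+-86/813·τ²+-1039/6504·τ³=-15109/17344

  seg 0: a=0 b=-2111/813 c=0 d=1027/7317
  seg 1: a=-4 b=970/813 c=1027/813 d=-371/813
  seg 2: a=-2 b=637/271 c=-86/813 d=-1039/6504
  seg 3: a=1 b=17/1626 c=-3461/3252 d=303/1084
  seg 4: a=-1 b=-1451/1626 c=1993/3252 d=-1993/29268
S(9/2) = -15109/17344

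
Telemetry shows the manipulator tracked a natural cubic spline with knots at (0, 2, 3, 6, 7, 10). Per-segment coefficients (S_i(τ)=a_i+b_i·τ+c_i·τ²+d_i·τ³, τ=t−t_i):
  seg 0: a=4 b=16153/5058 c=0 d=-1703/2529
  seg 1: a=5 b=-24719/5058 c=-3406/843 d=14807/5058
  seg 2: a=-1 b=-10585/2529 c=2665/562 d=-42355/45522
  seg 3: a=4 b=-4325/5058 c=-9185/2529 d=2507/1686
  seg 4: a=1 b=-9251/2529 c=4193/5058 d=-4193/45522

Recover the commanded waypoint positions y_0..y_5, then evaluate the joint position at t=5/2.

y_0=4 y_1=5 y_2=-1 y_3=4 y_4=1 y_5=-5
S(5/2) = 25793/13488

y_0 = S_0(0) = a_0 = 4
y_1 = S_1(0) = a_1 = 5
y_2 = S_2(0) = a_2 = -1
y_3 = S_3(0) = a_3 = 4
y_4 = S_4(0) = a_4 = 1
y_5 = S_4(3) = -5
t_q=5/2 is in segment 1 (τ=1/2); S_1(τ)=25793/13488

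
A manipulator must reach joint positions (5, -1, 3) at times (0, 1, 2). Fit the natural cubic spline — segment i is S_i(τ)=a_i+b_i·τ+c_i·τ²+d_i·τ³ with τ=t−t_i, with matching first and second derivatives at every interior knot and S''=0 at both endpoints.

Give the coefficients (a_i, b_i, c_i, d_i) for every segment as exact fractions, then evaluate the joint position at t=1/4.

Δ: Δ0=-6, Δ1=4
row 1: diag=4, rhs=60; c'=1/4, d'=15
back: M1=15
M: M0=0, M1=15, M2=0
seg 0: a=5, c=M0/2=0, d=(M1−M0)/(6·1)=5/2, b=Δ0−h0·(2M0+M1)/6=-17/2
seg 1: a=-1, c=M1/2=15/2, d=(M2−M1)/(6·1)=-5/2, b=Δ1−h1·(2M1+M2)/6=-1
t_q=1/4 → seg 0, τ=1/4; S=5+-17/2·τ+0·τ²+5/2·τ³=373/128

  seg 0: a=5 b=-17/2 c=0 d=5/2
  seg 1: a=-1 b=-1 c=15/2 d=-5/2
S(1/4) = 373/128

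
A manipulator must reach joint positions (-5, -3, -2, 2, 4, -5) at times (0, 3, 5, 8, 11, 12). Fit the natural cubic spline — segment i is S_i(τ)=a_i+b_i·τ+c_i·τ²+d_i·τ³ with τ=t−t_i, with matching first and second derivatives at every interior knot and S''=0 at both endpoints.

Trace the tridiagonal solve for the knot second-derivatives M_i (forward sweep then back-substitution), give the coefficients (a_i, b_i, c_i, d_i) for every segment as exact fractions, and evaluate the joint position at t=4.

  seg 0: a=-5 b=229/318 c=0 d=-17/2862
  seg 1: a=-3 b=89/159 c=-17/318 d=5/424
  seg 2: a=-2 b=155/318 c=11/636 d=505/5724
  seg 3: a=2 b=1891/636 c=43/53 d=-335/636
  seg 4: a=4 b=-2029/318 c=-833/212 d=833/636
S(4) = -3157/1272

Δ: Δ0=2/3, Δ1=1/2, Δ2=4/3, Δ3=2/3, Δ4=-9
row 1: diag=10, rhs=-1; c'=1/5, d'=-1/10
row 2: denom=10−2·1/5=48/5; d'=(5−2·-1/10)/(48/5)=13/24
row 3: denom=12−3·5/16=177/16; d'=(-4−3·13/24)/(177/16)=-30/59
row 4: denom=8−3·16/59=424/59; d'=(-58−3·-30/59)/(424/59)=-833/106
back: M4=-833/106
back: M3=-30/59−16/59·-833/106=86/53
back: M2=13/24−5/16·86/53=11/318
back: M1=-1/10−1/5·11/318=-17/159
M: M0=0, M1=-17/159, M2=11/318, M3=86/53, M4=-833/106, M5=0
seg 0: a=-5, c=M0/2=0, d=(M1−M0)/(6·3)=-17/2862, b=Δ0−h0·(2M0+M1)/6=229/318
seg 1: a=-3, c=M1/2=-17/318, d=(M2−M1)/(6·2)=5/424, b=Δ1−h1·(2M1+M2)/6=89/159
seg 2: a=-2, c=M2/2=11/636, d=(M3−M2)/(6·3)=505/5724, b=Δ2−h2·(2M2+M3)/6=155/318
seg 3: a=2, c=M3/2=43/53, d=(M4−M3)/(6·3)=-335/636, b=Δ3−h3·(2M3+M4)/6=1891/636
seg 4: a=4, c=M4/2=-833/212, d=(M5−M4)/(6·1)=833/636, b=Δ4−h4·(2M4+M5)/6=-2029/318
t_q=4 → seg 1, τ=1; S=-3+89/159·τ+-17/318·τ²+5/424·τ³=-3157/1272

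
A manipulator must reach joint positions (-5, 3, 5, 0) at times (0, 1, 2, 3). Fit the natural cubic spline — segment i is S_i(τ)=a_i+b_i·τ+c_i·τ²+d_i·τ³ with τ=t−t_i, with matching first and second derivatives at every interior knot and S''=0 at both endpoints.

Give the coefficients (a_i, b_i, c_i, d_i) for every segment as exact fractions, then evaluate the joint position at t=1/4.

  seg 0: a=-5 b=137/15 c=0 d=-17/15
  seg 1: a=3 b=86/15 c=-17/5 d=-1/3
  seg 2: a=5 b=-31/15 c=-22/5 d=22/15
S(1/4) = -175/64

Δ: Δ0=8, Δ1=2, Δ2=-5
row 1: diag=4, rhs=-36; c'=1/4, d'=-9
row 2: denom=4−1·1/4=15/4; d'=(-42−1·-9)/(15/4)=-44/5
back: M2=-44/5
back: M1=-9−1/4·-44/5=-34/5
M: M0=0, M1=-34/5, M2=-44/5, M3=0
seg 0: a=-5, c=M0/2=0, d=(M1−M0)/(6·1)=-17/15, b=Δ0−h0·(2M0+M1)/6=137/15
seg 1: a=3, c=M1/2=-17/5, d=(M2−M1)/(6·1)=-1/3, b=Δ1−h1·(2M1+M2)/6=86/15
seg 2: a=5, c=M2/2=-22/5, d=(M3−M2)/(6·1)=22/15, b=Δ2−h2·(2M2+M3)/6=-31/15
t_q=1/4 → seg 0, τ=1/4; S=-5+137/15·τ+0·τ²+-17/15·τ³=-175/64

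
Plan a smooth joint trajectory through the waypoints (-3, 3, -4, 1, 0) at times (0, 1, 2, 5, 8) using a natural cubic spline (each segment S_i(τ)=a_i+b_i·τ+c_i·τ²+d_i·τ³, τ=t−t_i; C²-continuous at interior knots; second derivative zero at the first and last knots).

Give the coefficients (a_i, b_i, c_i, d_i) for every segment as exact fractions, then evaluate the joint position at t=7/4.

  seg 0: a=-3 b=3257/336 c=0 d=-1241/336
  seg 1: a=3 b=-233/168 c=-1241/112 d=1837/336
  seg 2: a=-4 b=-343/48 c=149/28 d=-89/112
  seg 3: a=1 b=559/168 c=-205/112 d=205/1008
S(7/4) = -14095/7168

Δ: Δ0=6, Δ1=-7, Δ2=5/3, Δ3=-1/3
row 1: diag=4, rhs=-78; c'=1/4, d'=-39/2
row 2: denom=8−1·1/4=31/4; d'=(52−1·-39/2)/(31/4)=286/31
row 3: denom=12−3·12/31=336/31; d'=(-12−3·286/31)/(336/31)=-205/56
back: M3=-205/56
back: M2=286/31−12/31·-205/56=149/14
back: M1=-39/2−1/4·149/14=-1241/56
M: M0=0, M1=-1241/56, M2=149/14, M3=-205/56, M4=0
seg 0: a=-3, c=M0/2=0, d=(M1−M0)/(6·1)=-1241/336, b=Δ0−h0·(2M0+M1)/6=3257/336
seg 1: a=3, c=M1/2=-1241/112, d=(M2−M1)/(6·1)=1837/336, b=Δ1−h1·(2M1+M2)/6=-233/168
seg 2: a=-4, c=M2/2=149/28, d=(M3−M2)/(6·3)=-89/112, b=Δ2−h2·(2M2+M3)/6=-343/48
seg 3: a=1, c=M3/2=-205/112, d=(M4−M3)/(6·3)=205/1008, b=Δ3−h3·(2M3+M4)/6=559/168
t_q=7/4 → seg 1, τ=3/4; S=3+-233/168·τ+-1241/112·τ²+1837/336·τ³=-14095/7168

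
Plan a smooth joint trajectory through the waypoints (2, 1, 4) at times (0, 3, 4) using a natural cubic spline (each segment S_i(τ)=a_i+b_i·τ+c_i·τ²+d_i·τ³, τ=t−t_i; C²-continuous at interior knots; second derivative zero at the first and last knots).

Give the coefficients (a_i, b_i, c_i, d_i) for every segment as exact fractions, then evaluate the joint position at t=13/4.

  seg 0: a=2 b=-19/12 c=0 d=5/36
  seg 1: a=1 b=13/6 c=5/4 d=-5/12
S(13/4) = 413/256

Δ: Δ0=-1/3, Δ1=3
row 1: diag=8, rhs=20; c'=1/8, d'=5/2
back: M1=5/2
M: M0=0, M1=5/2, M2=0
seg 0: a=2, c=M0/2=0, d=(M1−M0)/(6·3)=5/36, b=Δ0−h0·(2M0+M1)/6=-19/12
seg 1: a=1, c=M1/2=5/4, d=(M2−M1)/(6·1)=-5/12, b=Δ1−h1·(2M1+M2)/6=13/6
t_q=13/4 → seg 1, τ=1/4; S=1+13/6·τ+5/4·τ²+-5/12·τ³=413/256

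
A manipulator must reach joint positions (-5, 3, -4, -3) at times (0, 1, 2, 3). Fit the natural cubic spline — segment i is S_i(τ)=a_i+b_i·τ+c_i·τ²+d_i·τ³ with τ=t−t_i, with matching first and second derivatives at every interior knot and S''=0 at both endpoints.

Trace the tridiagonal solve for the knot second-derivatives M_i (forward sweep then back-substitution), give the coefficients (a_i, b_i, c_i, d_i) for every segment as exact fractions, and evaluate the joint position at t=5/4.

Δ: Δ0=8, Δ1=-7, Δ2=1
row 1: diag=4, rhs=-90; c'=1/4, d'=-45/2
row 2: denom=4−1·1/4=15/4; d'=(48−1·-45/2)/(15/4)=94/5
back: M2=94/5
back: M1=-45/2−1/4·94/5=-136/5
M: M0=0, M1=-136/5, M2=94/5, M3=0
seg 0: a=-5, c=M0/2=0, d=(M1−M0)/(6·1)=-68/15, b=Δ0−h0·(2M0+M1)/6=188/15
seg 1: a=3, c=M1/2=-68/5, d=(M2−M1)/(6·1)=23/3, b=Δ1−h1·(2M1+M2)/6=-16/15
seg 2: a=-4, c=M2/2=47/5, d=(M3−M2)/(6·1)=-47/15, b=Δ2−h2·(2M2+M3)/6=-79/15
t_q=5/4 → seg 1, τ=1/4; S=3+-16/15·τ+-68/5·τ²+23/3·τ³=641/320

  seg 0: a=-5 b=188/15 c=0 d=-68/15
  seg 1: a=3 b=-16/15 c=-68/5 d=23/3
  seg 2: a=-4 b=-79/15 c=47/5 d=-47/15
S(5/4) = 641/320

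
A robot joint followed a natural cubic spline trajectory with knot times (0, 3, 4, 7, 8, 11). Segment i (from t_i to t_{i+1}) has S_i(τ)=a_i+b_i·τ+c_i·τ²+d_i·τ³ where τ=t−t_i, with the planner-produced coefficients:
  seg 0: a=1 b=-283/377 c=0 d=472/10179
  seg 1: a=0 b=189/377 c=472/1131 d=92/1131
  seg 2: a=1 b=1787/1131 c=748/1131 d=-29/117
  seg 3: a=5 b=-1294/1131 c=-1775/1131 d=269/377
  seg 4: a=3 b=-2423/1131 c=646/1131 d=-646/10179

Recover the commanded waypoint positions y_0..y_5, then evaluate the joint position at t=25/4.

y_0=1 y_1=0 y_2=1 y_3=5 y_4=3 y_5=0
S(25/4) = 122567/24128

y_0 = S_0(0) = a_0 = 1
y_1 = S_1(0) = a_1 = 0
y_2 = S_2(0) = a_2 = 1
y_3 = S_3(0) = a_3 = 5
y_4 = S_4(0) = a_4 = 3
y_5 = S_4(3) = 0
t_q=25/4 is in segment 2 (τ=9/4); S_2(τ)=122567/24128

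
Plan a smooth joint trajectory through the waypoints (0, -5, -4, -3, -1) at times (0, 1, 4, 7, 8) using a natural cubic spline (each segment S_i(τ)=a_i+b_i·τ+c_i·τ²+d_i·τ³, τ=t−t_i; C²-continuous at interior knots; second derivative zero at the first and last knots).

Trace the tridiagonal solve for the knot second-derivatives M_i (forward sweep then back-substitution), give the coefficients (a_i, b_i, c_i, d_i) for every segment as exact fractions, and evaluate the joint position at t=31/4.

Δ: Δ0=-5, Δ1=1/3, Δ2=1/3, Δ3=2
row 1: diag=8, rhs=32; c'=3/8, d'=4
row 2: denom=12−3·3/8=87/8; d'=(0−3·4)/(87/8)=-32/29
row 3: denom=8−3·8/29=208/29; d'=(10−3·-32/29)/(208/29)=193/104
back: M3=193/104
back: M2=-32/29−8/29·193/104=-21/13
back: M1=4−3/8·-21/13=479/104
M: M0=0, M1=479/104, M2=-21/13, M3=193/104, M4=0
seg 0: a=0, c=M0/2=0, d=(M1−M0)/(6·1)=479/624, b=Δ0−h0·(2M0+M1)/6=-3599/624
seg 1: a=-5, c=M1/2=479/208, d=(M2−M1)/(6·3)=-647/1872, b=Δ1−h1·(2M1+M2)/6=-1081/312
seg 2: a=-4, c=M2/2=-21/26, d=(M3−M2)/(6·3)=361/1872, b=Δ2−h2·(2M2+M3)/6=49/48
seg 3: a=-3, c=M3/2=193/208, d=(M4−M3)/(6·1)=-193/624, b=Δ3−h3·(2M3+M4)/6=431/312
t_q=31/4 → seg 3, τ=3/4; S=-3+431/312·τ+193/208·τ²+-193/624·τ³=-20933/13312

  seg 0: a=0 b=-3599/624 c=0 d=479/624
  seg 1: a=-5 b=-1081/312 c=479/208 d=-647/1872
  seg 2: a=-4 b=49/48 c=-21/26 d=361/1872
  seg 3: a=-3 b=431/312 c=193/208 d=-193/624
S(31/4) = -20933/13312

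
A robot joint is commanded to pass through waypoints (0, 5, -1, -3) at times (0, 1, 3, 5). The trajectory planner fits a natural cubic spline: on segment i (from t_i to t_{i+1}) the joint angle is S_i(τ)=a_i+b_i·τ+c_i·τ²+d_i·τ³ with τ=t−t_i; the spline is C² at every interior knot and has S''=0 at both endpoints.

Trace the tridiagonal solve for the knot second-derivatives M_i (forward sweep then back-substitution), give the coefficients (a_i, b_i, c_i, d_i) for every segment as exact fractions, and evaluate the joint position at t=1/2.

Δ: Δ0=5, Δ1=-3, Δ2=-1
row 1: diag=6, rhs=-48; c'=1/3, d'=-8
row 2: denom=8−2·1/3=22/3; d'=(12−2·-8)/(22/3)=42/11
back: M2=42/11
back: M1=-8−1/3·42/11=-102/11
M: M0=0, M1=-102/11, M2=42/11, M3=0
seg 0: a=0, c=M0/2=0, d=(M1−M0)/(6·1)=-17/11, b=Δ0−h0·(2M0+M1)/6=72/11
seg 1: a=5, c=M1/2=-51/11, d=(M2−M1)/(6·2)=12/11, b=Δ1−h1·(2M1+M2)/6=21/11
seg 2: a=-1, c=M2/2=21/11, d=(M3−M2)/(6·2)=-7/22, b=Δ2−h2·(2M2+M3)/6=-39/11
t_q=1/2 → seg 0, τ=1/2; S=0+72/11·τ+0·τ²+-17/11·τ³=271/88

  seg 0: a=0 b=72/11 c=0 d=-17/11
  seg 1: a=5 b=21/11 c=-51/11 d=12/11
  seg 2: a=-1 b=-39/11 c=21/11 d=-7/22
S(1/2) = 271/88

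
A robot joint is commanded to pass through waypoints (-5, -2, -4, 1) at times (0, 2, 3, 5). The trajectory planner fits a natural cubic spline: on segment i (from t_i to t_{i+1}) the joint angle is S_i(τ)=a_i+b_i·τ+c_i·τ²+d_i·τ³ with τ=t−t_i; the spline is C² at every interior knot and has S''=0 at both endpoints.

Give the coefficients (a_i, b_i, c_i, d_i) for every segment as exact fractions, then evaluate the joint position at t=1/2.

  seg 0: a=-5 b=207/70 c=0 d=-51/140
  seg 1: a=-2 b=-99/70 c=-153/70 d=8/5
  seg 2: a=-4 b=-69/70 c=183/70 d=-61/140
S(1/2) = -799/224

Δ: Δ0=3/2, Δ1=-2, Δ2=5/2
row 1: diag=6, rhs=-21; c'=1/6, d'=-7/2
row 2: denom=6−1·1/6=35/6; d'=(27−1·-7/2)/(35/6)=183/35
back: M2=183/35
back: M1=-7/2−1/6·183/35=-153/35
M: M0=0, M1=-153/35, M2=183/35, M3=0
seg 0: a=-5, c=M0/2=0, d=(M1−M0)/(6·2)=-51/140, b=Δ0−h0·(2M0+M1)/6=207/70
seg 1: a=-2, c=M1/2=-153/70, d=(M2−M1)/(6·1)=8/5, b=Δ1−h1·(2M1+M2)/6=-99/70
seg 2: a=-4, c=M2/2=183/70, d=(M3−M2)/(6·2)=-61/140, b=Δ2−h2·(2M2+M3)/6=-69/70
t_q=1/2 → seg 0, τ=1/2; S=-5+207/70·τ+0·τ²+-51/140·τ³=-799/224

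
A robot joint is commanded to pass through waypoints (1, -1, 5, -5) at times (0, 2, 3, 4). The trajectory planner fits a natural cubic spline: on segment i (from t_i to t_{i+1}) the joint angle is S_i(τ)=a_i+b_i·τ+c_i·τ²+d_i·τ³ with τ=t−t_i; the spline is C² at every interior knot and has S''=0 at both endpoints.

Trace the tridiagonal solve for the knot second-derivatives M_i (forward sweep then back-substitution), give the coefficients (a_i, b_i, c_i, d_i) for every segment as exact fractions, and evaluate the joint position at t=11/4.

  seg 0: a=1 b=-111/23 c=0 d=22/23
  seg 1: a=-1 b=153/23 c=132/23 d=-147/23
  seg 2: a=5 b=-24/23 c=-309/23 d=103/23
S(11/4) = 6655/1472

Δ: Δ0=-1, Δ1=6, Δ2=-10
row 1: diag=6, rhs=42; c'=1/6, d'=7
row 2: denom=4−1·1/6=23/6; d'=(-96−1·7)/(23/6)=-618/23
back: M2=-618/23
back: M1=7−1/6·-618/23=264/23
M: M0=0, M1=264/23, M2=-618/23, M3=0
seg 0: a=1, c=M0/2=0, d=(M1−M0)/(6·2)=22/23, b=Δ0−h0·(2M0+M1)/6=-111/23
seg 1: a=-1, c=M1/2=132/23, d=(M2−M1)/(6·1)=-147/23, b=Δ1−h1·(2M1+M2)/6=153/23
seg 2: a=5, c=M2/2=-309/23, d=(M3−M2)/(6·1)=103/23, b=Δ2−h2·(2M2+M3)/6=-24/23
t_q=11/4 → seg 1, τ=3/4; S=-1+153/23·τ+132/23·τ²+-147/23·τ³=6655/1472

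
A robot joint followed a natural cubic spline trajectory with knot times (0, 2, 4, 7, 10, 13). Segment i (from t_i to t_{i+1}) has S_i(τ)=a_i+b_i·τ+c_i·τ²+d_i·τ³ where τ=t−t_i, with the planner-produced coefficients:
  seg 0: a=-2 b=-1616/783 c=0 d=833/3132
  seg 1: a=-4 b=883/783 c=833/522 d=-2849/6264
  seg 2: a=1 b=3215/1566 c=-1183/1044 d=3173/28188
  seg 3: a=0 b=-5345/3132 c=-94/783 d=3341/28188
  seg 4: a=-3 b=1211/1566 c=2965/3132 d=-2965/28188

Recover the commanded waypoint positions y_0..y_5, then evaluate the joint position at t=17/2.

y_0 = S_0(0) = a_0 = -2
y_1 = S_1(0) = a_1 = -4
y_2 = S_2(0) = a_2 = 1
y_3 = S_3(0) = a_3 = 0
y_4 = S_4(0) = a_4 = -3
y_5 = S_4(3) = 5
t_q=17/2 is in segment 3 (τ=3/2); S_3(τ)=-2255/928

y_0=-2 y_1=-4 y_2=1 y_3=0 y_4=-3 y_5=5
S(17/2) = -2255/928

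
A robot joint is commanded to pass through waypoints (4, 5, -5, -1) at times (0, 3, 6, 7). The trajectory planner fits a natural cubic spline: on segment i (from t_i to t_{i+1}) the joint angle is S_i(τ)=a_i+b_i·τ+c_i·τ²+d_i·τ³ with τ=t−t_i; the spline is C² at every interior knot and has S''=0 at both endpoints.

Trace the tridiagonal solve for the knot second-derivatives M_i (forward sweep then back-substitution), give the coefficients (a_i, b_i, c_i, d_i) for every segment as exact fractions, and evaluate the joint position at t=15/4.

  seg 0: a=4 b=61/29 c=0 d=-154/783
  seg 1: a=5 b=-93/29 c=-154/87 d=451/783
  seg 2: a=-5 b=50/29 c=99/29 d=-33/29
S(15/4) = 3419/1856

Δ: Δ0=1/3, Δ1=-10/3, Δ2=4
row 1: diag=12, rhs=-22; c'=1/4, d'=-11/6
row 2: denom=8−3·1/4=29/4; d'=(44−3·-11/6)/(29/4)=198/29
back: M2=198/29
back: M1=-11/6−1/4·198/29=-308/87
M: M0=0, M1=-308/87, M2=198/29, M3=0
seg 0: a=4, c=M0/2=0, d=(M1−M0)/(6·3)=-154/783, b=Δ0−h0·(2M0+M1)/6=61/29
seg 1: a=5, c=M1/2=-154/87, d=(M2−M1)/(6·3)=451/783, b=Δ1−h1·(2M1+M2)/6=-93/29
seg 2: a=-5, c=M2/2=99/29, d=(M3−M2)/(6·1)=-33/29, b=Δ2−h2·(2M2+M3)/6=50/29
t_q=15/4 → seg 1, τ=3/4; S=5+-93/29·τ+-154/87·τ²+451/783·τ³=3419/1856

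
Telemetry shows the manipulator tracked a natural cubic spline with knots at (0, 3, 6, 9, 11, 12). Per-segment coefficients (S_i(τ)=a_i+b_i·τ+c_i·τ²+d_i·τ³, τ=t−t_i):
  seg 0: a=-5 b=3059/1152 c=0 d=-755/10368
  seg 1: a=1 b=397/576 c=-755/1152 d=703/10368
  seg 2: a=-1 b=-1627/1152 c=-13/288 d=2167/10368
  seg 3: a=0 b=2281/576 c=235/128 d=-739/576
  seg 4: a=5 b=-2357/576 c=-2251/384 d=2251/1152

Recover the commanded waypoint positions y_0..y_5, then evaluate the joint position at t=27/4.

y_0 = S_0(0) = a_0 = -5
y_1 = S_1(0) = a_1 = 1
y_2 = S_2(0) = a_2 = -1
y_3 = S_3(0) = a_3 = 0
y_4 = S_4(0) = a_4 = 5
y_5 = S_4(1) = -3
t_q=27/4 is in segment 2 (τ=3/4); S_2(τ)=-16355/8192

y_0=-5 y_1=1 y_2=-1 y_3=0 y_4=5 y_5=-3
S(27/4) = -16355/8192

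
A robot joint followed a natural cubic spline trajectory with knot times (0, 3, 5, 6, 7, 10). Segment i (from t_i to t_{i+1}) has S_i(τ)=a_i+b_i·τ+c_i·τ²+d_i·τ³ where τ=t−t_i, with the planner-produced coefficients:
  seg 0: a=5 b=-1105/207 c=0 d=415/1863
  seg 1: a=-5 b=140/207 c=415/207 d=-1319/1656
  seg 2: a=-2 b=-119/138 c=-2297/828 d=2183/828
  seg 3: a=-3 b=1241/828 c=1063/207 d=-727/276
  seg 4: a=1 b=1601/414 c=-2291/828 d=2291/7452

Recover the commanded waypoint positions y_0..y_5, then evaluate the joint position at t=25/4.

y_0=5 y_1=-5 y_2=-2 y_3=-3 y_4=1 y_5=-4
S(25/4) = -41431/17664

y_0 = S_0(0) = a_0 = 5
y_1 = S_1(0) = a_1 = -5
y_2 = S_2(0) = a_2 = -2
y_3 = S_3(0) = a_3 = -3
y_4 = S_4(0) = a_4 = 1
y_5 = S_4(3) = -4
t_q=25/4 is in segment 3 (τ=1/4); S_3(τ)=-41431/17664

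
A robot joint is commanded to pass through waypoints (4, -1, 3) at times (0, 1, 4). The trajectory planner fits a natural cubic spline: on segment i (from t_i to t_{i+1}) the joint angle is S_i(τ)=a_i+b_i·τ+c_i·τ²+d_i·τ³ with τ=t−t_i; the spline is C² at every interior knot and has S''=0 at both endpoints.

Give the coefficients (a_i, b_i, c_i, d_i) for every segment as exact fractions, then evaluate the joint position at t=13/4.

  seg 0: a=4 b=-139/24 c=0 d=19/24
  seg 1: a=-1 b=-41/12 c=19/8 d=-19/72
S(13/4) = 169/512

Δ: Δ0=-5, Δ1=4/3
row 1: diag=8, rhs=38; c'=3/8, d'=19/4
back: M1=19/4
M: M0=0, M1=19/4, M2=0
seg 0: a=4, c=M0/2=0, d=(M1−M0)/(6·1)=19/24, b=Δ0−h0·(2M0+M1)/6=-139/24
seg 1: a=-1, c=M1/2=19/8, d=(M2−M1)/(6·3)=-19/72, b=Δ1−h1·(2M1+M2)/6=-41/12
t_q=13/4 → seg 1, τ=9/4; S=-1+-41/12·τ+19/8·τ²+-19/72·τ³=169/512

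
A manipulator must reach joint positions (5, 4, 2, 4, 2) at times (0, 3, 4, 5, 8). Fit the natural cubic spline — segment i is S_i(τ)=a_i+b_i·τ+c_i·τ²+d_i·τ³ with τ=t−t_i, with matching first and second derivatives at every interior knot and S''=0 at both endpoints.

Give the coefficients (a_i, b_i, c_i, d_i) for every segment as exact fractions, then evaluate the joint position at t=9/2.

  seg 0: a=5 b=179/240 c=0 d=-259/2160
  seg 1: a=4 b=-299/120 c=-259/240 d=377/240
  seg 2: a=2 b=1/16 c=109/30 d=-407/240
  seg 3: a=4 b=269/120 c=-349/240 d=349/2160
S(9/2) = 5237/1920

Δ: Δ0=-1/3, Δ1=-2, Δ2=2, Δ3=-2/3
row 1: diag=8, rhs=-10; c'=1/8, d'=-5/4
row 2: denom=4−1·1/8=31/8; d'=(24−1·-5/4)/(31/8)=202/31
row 3: denom=8−1·8/31=240/31; d'=(-16−1·202/31)/(240/31)=-349/120
back: M3=-349/120
back: M2=202/31−8/31·-349/120=109/15
back: M1=-5/4−1/8·109/15=-259/120
M: M0=0, M1=-259/120, M2=109/15, M3=-349/120, M4=0
seg 0: a=5, c=M0/2=0, d=(M1−M0)/(6·3)=-259/2160, b=Δ0−h0·(2M0+M1)/6=179/240
seg 1: a=4, c=M1/2=-259/240, d=(M2−M1)/(6·1)=377/240, b=Δ1−h1·(2M1+M2)/6=-299/120
seg 2: a=2, c=M2/2=109/30, d=(M3−M2)/(6·1)=-407/240, b=Δ2−h2·(2M2+M3)/6=1/16
seg 3: a=4, c=M3/2=-349/240, d=(M4−M3)/(6·3)=349/2160, b=Δ3−h3·(2M3+M4)/6=269/120
t_q=9/2 → seg 2, τ=1/2; S=2+1/16·τ+109/30·τ²+-407/240·τ³=5237/1920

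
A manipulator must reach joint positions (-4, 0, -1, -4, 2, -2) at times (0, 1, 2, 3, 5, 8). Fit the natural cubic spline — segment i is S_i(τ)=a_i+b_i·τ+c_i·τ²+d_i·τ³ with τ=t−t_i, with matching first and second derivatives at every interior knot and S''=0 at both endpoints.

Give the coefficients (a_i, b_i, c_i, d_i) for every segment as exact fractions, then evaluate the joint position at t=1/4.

Δ: Δ0=4, Δ1=-1, Δ2=-3, Δ3=3, Δ4=-4/3
row 1: diag=4, rhs=-30; c'=1/4, d'=-15/2
row 2: denom=4−1·1/4=15/4; d'=(-12−1·-15/2)/(15/4)=-6/5
row 3: denom=6−1·4/15=86/15; d'=(36−1·-6/5)/(86/15)=279/43
row 4: denom=10−2·15/43=400/43; d'=(-26−2·279/43)/(400/43)=-419/100
back: M4=-419/100
back: M3=279/43−15/43·-419/100=159/20
back: M2=-6/5−4/15·159/20=-83/25
back: M1=-15/2−1/4·-83/25=-667/100
M: M0=0, M1=-667/100, M2=-83/25, M3=159/20, M4=-419/100, M5=0
seg 0: a=-4, c=M0/2=0, d=(M1−M0)/(6·1)=-667/600, b=Δ0−h0·(2M0+M1)/6=3067/600
seg 1: a=0, c=M1/2=-667/200, d=(M2−M1)/(6·1)=67/120, b=Δ1−h1·(2M1+M2)/6=533/300
seg 2: a=-1, c=M2/2=-83/50, d=(M3−M2)/(6·1)=1127/600, b=Δ2−h2·(2M2+M3)/6=-1931/600
seg 3: a=-4, c=M3/2=159/40, d=(M4−M3)/(6·2)=-607/600, b=Δ3−h3·(2M3+M4)/6=-271/300
seg 4: a=2, c=M4/2=-419/200, d=(M5−M4)/(6·3)=419/1800, b=Δ4−h4·(2M4+M5)/6=857/300
t_q=1/4 → seg 0, τ=1/4; S=-4+3067/600·τ+0·τ²+-667/600·τ³=-7013/2560

  seg 0: a=-4 b=3067/600 c=0 d=-667/600
  seg 1: a=0 b=533/300 c=-667/200 d=67/120
  seg 2: a=-1 b=-1931/600 c=-83/50 d=1127/600
  seg 3: a=-4 b=-271/300 c=159/40 d=-607/600
  seg 4: a=2 b=857/300 c=-419/200 d=419/1800
S(1/4) = -7013/2560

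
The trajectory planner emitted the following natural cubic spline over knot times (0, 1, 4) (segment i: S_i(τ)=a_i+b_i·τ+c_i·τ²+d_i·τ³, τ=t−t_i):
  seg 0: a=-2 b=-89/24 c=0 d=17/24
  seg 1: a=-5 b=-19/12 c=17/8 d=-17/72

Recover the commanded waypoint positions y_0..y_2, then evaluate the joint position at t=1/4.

y_0=-2 y_1=-5 y_2=3
S(1/4) = -1493/512

y_0 = S_0(0) = a_0 = -2
y_1 = S_1(0) = a_1 = -5
y_2 = S_1(3) = 3
t_q=1/4 is in segment 0 (τ=1/4); S_0(τ)=-1493/512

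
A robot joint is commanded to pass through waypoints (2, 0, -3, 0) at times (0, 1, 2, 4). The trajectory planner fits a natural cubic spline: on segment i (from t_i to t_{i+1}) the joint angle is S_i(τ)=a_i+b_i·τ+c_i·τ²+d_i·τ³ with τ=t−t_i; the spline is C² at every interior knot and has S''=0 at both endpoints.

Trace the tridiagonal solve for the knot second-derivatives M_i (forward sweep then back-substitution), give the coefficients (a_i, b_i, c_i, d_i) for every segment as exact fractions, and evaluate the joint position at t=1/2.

Δ: Δ0=-2, Δ1=-3, Δ2=3/2
row 1: diag=4, rhs=-6; c'=1/4, d'=-3/2
row 2: denom=6−1·1/4=23/4; d'=(27−1·-3/2)/(23/4)=114/23
back: M2=114/23
back: M1=-3/2−1/4·114/23=-63/23
M: M0=0, M1=-63/23, M2=114/23, M3=0
seg 0: a=2, c=M0/2=0, d=(M1−M0)/(6·1)=-21/46, b=Δ0−h0·(2M0+M1)/6=-71/46
seg 1: a=0, c=M1/2=-63/46, d=(M2−M1)/(6·1)=59/46, b=Δ1−h1·(2M1+M2)/6=-67/23
seg 2: a=-3, c=M2/2=57/23, d=(M3−M2)/(6·2)=-19/46, b=Δ2−h2·(2M2+M3)/6=-83/46
t_q=1/2 → seg 0, τ=1/2; S=2+-71/46·τ+0·τ²+-21/46·τ³=431/368

  seg 0: a=2 b=-71/46 c=0 d=-21/46
  seg 1: a=0 b=-67/23 c=-63/46 d=59/46
  seg 2: a=-3 b=-83/46 c=57/23 d=-19/46
S(1/2) = 431/368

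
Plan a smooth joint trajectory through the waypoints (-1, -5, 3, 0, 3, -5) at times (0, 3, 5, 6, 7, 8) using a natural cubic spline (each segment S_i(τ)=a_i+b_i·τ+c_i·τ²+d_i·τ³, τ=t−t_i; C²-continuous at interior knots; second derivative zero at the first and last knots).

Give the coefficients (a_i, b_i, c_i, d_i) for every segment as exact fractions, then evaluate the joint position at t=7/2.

  seg 0: a=-1 b=-1231/300 c=0 d=277/900
  seg 1: a=-5 b=631/150 c=277/100 d=-431/300
  seg 2: a=3 b=-293/150 c=-117/20 d=1441/300
  seg 3: a=0 b=227/300 c=214/25 d=-379/60
  seg 4: a=3 b=-161/150 c=-1039/100 d=1039/300
S(7/2) = -1907/800

Δ: Δ0=-4/3, Δ1=4, Δ2=-3, Δ3=3, Δ4=-8
row 1: diag=10, rhs=32; c'=1/5, d'=16/5
row 2: denom=6−2·1/5=28/5; d'=(-42−2·16/5)/(28/5)=-121/14
row 3: denom=4−1·5/28=107/28; d'=(36−1·-121/14)/(107/28)=1250/107
row 4: denom=4−1·28/107=400/107; d'=(-66−1·1250/107)/(400/107)=-1039/50
back: M4=-1039/50
back: M3=1250/107−28/107·-1039/50=428/25
back: M2=-121/14−5/28·428/25=-117/10
back: M1=16/5−1/5·-117/10=277/50
M: M0=0, M1=277/50, M2=-117/10, M3=428/25, M4=-1039/50, M5=0
seg 0: a=-1, c=M0/2=0, d=(M1−M0)/(6·3)=277/900, b=Δ0−h0·(2M0+M1)/6=-1231/300
seg 1: a=-5, c=M1/2=277/100, d=(M2−M1)/(6·2)=-431/300, b=Δ1−h1·(2M1+M2)/6=631/150
seg 2: a=3, c=M2/2=-117/20, d=(M3−M2)/(6·1)=1441/300, b=Δ2−h2·(2M2+M3)/6=-293/150
seg 3: a=0, c=M3/2=214/25, d=(M4−M3)/(6·1)=-379/60, b=Δ3−h3·(2M3+M4)/6=227/300
seg 4: a=3, c=M4/2=-1039/100, d=(M5−M4)/(6·1)=1039/300, b=Δ4−h4·(2M4+M5)/6=-161/150
t_q=7/2 → seg 1, τ=1/2; S=-5+631/150·τ+277/100·τ²+-431/300·τ³=-1907/800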